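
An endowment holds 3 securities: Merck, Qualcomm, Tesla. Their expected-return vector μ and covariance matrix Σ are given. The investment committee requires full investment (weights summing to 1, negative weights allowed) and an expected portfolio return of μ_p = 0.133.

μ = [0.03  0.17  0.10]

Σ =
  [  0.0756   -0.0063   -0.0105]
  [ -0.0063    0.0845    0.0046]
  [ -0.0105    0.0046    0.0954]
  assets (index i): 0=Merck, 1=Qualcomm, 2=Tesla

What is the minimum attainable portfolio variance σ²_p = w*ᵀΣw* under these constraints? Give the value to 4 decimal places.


0.0385

g=Σ⁻¹μ = [0.7071  2.0085  1.0292]
h=Σ⁻¹𝟙 = [15.8752  12.3847  11.6323]
a=μᵀg=0.465584  b=𝟙ᵀg=3.744878  c=𝟙ᵀh=39.892121  D=ac−b²=4.549043
λ₁=(c·0.133−b)/D = (39.892121·0.133−3.744878)/4.549043 = 0.343099
λ₂=(a−b·0.133)/D = (0.465584−3.744878·0.133)/4.549043 = -0.007141
w* = 0.343099·g + -0.007141·h:
  w_0 = 0.343099·0.7071 + -0.007141·15.8752 = 0.1293  (Merck)
  w_1 = 0.343099·2.0085 + -0.007141·12.3847 = 0.6007  (Qualcomm)
  w_2 = 0.343099·1.0292 + -0.007141·11.6323 = 0.2701  (Tesla)
Σw_i=1.0000  μᵀw=0.1330
σ²=wᵀΣw=λ₁·μ_p+λ₂ = 0.343099·0.133 + -0.007141 = 0.038491 ≈ 0.0385


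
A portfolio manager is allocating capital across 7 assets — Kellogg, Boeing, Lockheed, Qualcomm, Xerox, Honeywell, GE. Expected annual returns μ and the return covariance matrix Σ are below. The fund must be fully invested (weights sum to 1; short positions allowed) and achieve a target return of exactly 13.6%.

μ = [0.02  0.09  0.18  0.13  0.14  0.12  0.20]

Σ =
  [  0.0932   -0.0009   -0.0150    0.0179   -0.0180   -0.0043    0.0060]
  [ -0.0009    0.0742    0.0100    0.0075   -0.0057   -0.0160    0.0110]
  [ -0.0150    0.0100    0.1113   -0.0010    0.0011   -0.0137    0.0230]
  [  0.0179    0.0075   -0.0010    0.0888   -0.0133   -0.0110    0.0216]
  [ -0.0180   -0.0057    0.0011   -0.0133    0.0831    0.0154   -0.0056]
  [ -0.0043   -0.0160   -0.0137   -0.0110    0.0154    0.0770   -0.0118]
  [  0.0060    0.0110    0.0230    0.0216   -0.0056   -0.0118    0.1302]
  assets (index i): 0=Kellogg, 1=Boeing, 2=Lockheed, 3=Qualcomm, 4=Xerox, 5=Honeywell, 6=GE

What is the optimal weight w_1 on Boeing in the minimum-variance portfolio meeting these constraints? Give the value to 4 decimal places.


u=Σ⁻¹μ = [0.5667  1.2878  1.6063  1.5198  1.7911  2.1770  1.1396]
v=Σ⁻¹𝟙 = [13.9472  15.5171  10.7622  10.6443  14.6053  18.1689  4.3346]
a=μᵀu=1.353874  b=𝟙ᵀu=10.088359  c=𝟙ᵀv=87.979546  D=ac−b²=17.338227
λ₁=(c·0.136−b)/D = (87.979546·0.136−10.088359)/17.338227 = 0.108250
λ₂=(a−b·0.136)/D = (1.353874−10.088359·0.136)/17.338227 = -0.001046
w* = 0.108250·u + -0.001046·v:
  w_0 = 0.108250·0.5667 + -0.001046·13.9472 = 0.0467  (Kellogg)
  w_1 = 0.108250·1.2878 + -0.001046·15.5171 = 0.1232  (Boeing)
  w_2 = 0.108250·1.6063 + -0.001046·10.7622 = 0.1626  (Lockheed)
  w_3 = 0.108250·1.5198 + -0.001046·10.6443 = 0.1534  (Qualcomm)
  w_4 = 0.108250·1.7911 + -0.001046·14.6053 = 0.1786  (Xerox)
  w_5 = 0.108250·2.1770 + -0.001046·18.1689 = 0.2166  (Honeywell)
  w_6 = 0.108250·1.1396 + -0.001046·4.3346 = 0.1188  (GE)
Σw_i=1.0000  μᵀw=0.1360
σ²=wᵀΣw=λ₁·μ_p+λ₂ = 0.108250·0.136 + -0.001046 = 0.013676 ≈ 0.0137

0.1232


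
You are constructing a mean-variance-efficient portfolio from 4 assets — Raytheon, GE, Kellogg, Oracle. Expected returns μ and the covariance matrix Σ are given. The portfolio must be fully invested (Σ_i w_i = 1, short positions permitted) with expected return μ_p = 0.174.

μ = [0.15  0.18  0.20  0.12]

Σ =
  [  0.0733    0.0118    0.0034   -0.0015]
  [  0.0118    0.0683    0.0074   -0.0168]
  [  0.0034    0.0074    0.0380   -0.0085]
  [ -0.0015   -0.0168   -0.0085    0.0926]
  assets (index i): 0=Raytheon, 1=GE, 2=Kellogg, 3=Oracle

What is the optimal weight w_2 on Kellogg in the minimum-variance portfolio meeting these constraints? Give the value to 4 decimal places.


0.4689

u=Σ⁻¹μ = [1.4709  2.3684  5.1678  2.2238]
v=Σ⁻¹𝟙 = [10.5148  13.8936  26.2254  15.8974]
a=μᵀu=1.947353  b=𝟙ᵀu=11.230840  c=𝟙ᵀv=66.531231  D=ac−b²=3.427990
λ₁=(c·0.174−b)/D = (66.531231·0.174−11.230840)/3.427990 = 0.100815
λ₂=(a−b·0.174)/D = (1.947353−11.230840·0.174)/3.427990 = -0.001988
w* = 0.100815·u + -0.001988·v:
  w_0 = 0.100815·1.4709 + -0.001988·10.5148 = 0.1274  (Raytheon)
  w_1 = 0.100815·2.3684 + -0.001988·13.8936 = 0.2112  (GE)
  w_2 = 0.100815·5.1678 + -0.001988·26.2254 = 0.4689  (Kellogg)
  w_3 = 0.100815·2.2238 + -0.001988·15.8974 = 0.1926  (Oracle)
Σw_i=1.0000  μᵀw=0.1740
σ²=wᵀΣw=λ₁·μ_p+λ₂ = 0.100815·0.174 + -0.001988 = 0.015554 ≈ 0.0156


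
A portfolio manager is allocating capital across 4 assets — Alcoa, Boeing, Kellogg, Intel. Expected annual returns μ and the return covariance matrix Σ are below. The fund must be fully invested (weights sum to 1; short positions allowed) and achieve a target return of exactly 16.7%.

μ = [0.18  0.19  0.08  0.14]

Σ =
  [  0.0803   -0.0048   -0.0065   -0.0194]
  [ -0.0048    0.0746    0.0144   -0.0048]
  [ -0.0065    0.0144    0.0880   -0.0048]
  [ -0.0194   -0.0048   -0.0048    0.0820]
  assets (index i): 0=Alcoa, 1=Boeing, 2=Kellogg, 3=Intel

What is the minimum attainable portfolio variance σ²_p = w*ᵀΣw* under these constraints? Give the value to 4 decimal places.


0.0185

g=Σ⁻¹μ = [3.1151  2.7574  0.8328  2.6545]
h=Σ⁻¹𝟙 = [18.5548  13.5397  11.5032  18.0508]
a=μᵀg=1.522877  b=𝟙ᵀg=9.359768  c=𝟙ᵀh=61.648448  D=ac−b²=6.277757
λ₁=(c·0.167−b)/D = (61.648448·0.167−9.359768)/6.277757 = 0.149022
λ₂=(a−b·0.167)/D = (1.522877−9.359768·0.167)/6.277757 = -0.006404
w* = 0.149022·g + -0.006404·h:
  w_0 = 0.149022·3.1151 + -0.006404·18.5548 = 0.3454  (Alcoa)
  w_1 = 0.149022·2.7574 + -0.006404·13.5397 = 0.3242  (Boeing)
  w_2 = 0.149022·0.8328 + -0.006404·11.5032 = 0.0504  (Kellogg)
  w_3 = 0.149022·2.6545 + -0.006404·18.0508 = 0.2800  (Intel)
Σw_i=1.0000  μᵀw=0.1670
σ²=wᵀΣw=λ₁·μ_p+λ₂ = 0.149022·0.167 + -0.006404 = 0.018482 ≈ 0.0185


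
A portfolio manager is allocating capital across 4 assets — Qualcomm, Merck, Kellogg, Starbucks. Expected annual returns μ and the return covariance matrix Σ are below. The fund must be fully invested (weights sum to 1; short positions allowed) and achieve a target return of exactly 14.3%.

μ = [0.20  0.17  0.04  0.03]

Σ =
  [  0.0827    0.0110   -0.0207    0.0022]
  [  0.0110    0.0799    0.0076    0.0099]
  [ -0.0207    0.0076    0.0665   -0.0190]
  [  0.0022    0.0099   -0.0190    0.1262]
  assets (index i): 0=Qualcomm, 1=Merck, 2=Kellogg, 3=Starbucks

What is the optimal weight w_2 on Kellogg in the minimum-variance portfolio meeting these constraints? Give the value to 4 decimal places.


0.2420

x=Σ⁻¹μ = [2.5131  1.6289  1.2712  0.2575]
y=Σ⁻¹𝟙 = [16.5112  6.8152  22.3904  10.4724]
a=μᵀx=0.838090  b=𝟙ᵀx=5.670608  c=𝟙ᵀy=56.189232  D=ac−b²=14.935822
λ₁=(c·0.143−b)/D = (56.189232·0.143−5.670608)/14.935822 = 0.158307
λ₂=(a−b·0.143)/D = (0.838090−5.670608·0.143)/14.935822 = 0.001821
w* = 0.158307·x + 0.001821·y:
  w_0 = 0.158307·2.5131 + 0.001821·16.5112 = 0.4279  (Qualcomm)
  w_1 = 0.158307·1.6289 + 0.001821·6.8152 = 0.2703  (Merck)
  w_2 = 0.158307·1.2712 + 0.001821·22.3904 = 0.2420  (Kellogg)
  w_3 = 0.158307·0.2575 + 0.001821·10.4724 = 0.0598  (Starbucks)
Σw_i=1.0000  μᵀw=0.1430
σ²=wᵀΣw=λ₁·μ_p+λ₂ = 0.158307·0.143 + 0.001821 = 0.024459 ≈ 0.0245


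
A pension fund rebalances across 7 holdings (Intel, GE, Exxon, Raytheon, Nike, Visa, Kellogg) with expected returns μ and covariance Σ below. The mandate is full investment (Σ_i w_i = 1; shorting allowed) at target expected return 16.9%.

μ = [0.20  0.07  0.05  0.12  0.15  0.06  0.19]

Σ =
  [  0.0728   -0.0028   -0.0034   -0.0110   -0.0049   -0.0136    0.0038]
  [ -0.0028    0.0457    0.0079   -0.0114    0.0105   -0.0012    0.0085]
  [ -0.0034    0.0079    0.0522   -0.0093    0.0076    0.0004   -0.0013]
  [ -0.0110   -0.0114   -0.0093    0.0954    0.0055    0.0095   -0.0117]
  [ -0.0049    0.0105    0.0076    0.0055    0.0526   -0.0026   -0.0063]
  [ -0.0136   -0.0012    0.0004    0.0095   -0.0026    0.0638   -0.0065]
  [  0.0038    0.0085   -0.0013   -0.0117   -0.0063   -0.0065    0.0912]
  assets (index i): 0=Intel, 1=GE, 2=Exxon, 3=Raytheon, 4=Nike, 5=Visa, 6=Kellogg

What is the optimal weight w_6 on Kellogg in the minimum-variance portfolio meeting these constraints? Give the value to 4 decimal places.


0.2354

g=Σ⁻¹μ = [3.5170  0.9257  0.9732  1.8124  3.0453  1.8038  2.4358]
h=Σ⁻¹𝟙 = [21.8195  18.4388  18.4832  15.7025  15.6219  20.1926  13.1335]
a=μᵀg=2.062181  b=𝟙ᵀg=14.513288  c=𝟙ᵀh=123.392056  D=ac−b²=43.821246
λ₁=(c·0.169−b)/D = (123.392056·0.169−14.513288)/43.821246 = 0.144678
λ₂=(a−b·0.169)/D = (2.062181−14.513288·0.169)/43.821246 = -0.008913
w* = 0.144678·g + -0.008913·h:
  w_0 = 0.144678·3.5170 + -0.008913·21.8195 = 0.3144  (Intel)
  w_1 = 0.144678·0.9257 + -0.008913·18.4388 = -0.0304  (GE)
  w_2 = 0.144678·0.9732 + -0.008913·18.4832 = -0.0239  (Exxon)
  w_3 = 0.144678·1.8124 + -0.008913·15.7025 = 0.1223  (Raytheon)
  w_4 = 0.144678·3.0453 + -0.008913·15.6219 = 0.3014  (Nike)
  w_5 = 0.144678·1.8038 + -0.008913·20.1926 = 0.0810  (Visa)
  w_6 = 0.144678·2.4358 + -0.008913·13.1335 = 0.2354  (Kellogg)
Σw_i=1.0000  μᵀw=0.1690
σ²=wᵀΣw=λ₁·μ_p+λ₂ = 0.144678·0.169 + -0.008913 = 0.015538 ≈ 0.0155


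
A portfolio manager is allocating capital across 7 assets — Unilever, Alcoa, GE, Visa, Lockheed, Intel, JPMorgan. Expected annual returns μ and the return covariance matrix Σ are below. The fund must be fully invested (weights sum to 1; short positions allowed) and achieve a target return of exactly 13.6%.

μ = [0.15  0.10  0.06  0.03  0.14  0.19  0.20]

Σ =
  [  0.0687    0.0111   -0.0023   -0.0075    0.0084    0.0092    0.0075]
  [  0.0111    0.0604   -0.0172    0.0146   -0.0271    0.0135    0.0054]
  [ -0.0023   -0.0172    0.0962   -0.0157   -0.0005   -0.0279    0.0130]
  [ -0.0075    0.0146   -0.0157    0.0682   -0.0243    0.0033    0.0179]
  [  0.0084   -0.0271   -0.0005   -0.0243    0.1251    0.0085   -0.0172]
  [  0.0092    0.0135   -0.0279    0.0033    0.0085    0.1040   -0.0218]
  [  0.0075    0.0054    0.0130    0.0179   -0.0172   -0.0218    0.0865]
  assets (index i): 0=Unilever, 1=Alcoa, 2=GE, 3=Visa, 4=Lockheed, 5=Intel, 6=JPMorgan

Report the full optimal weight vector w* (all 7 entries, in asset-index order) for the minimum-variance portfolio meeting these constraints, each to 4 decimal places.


0.1003  0.1665  0.1380  0.0715  0.1519  0.1748  0.1971

p=Σ⁻¹μ = [1.1561  1.7596  1.3047  0.2620  1.7041  2.2782  2.7648]
q=Σ⁻¹𝟙 = [9.7170  19.4788  19.3808  18.7898  15.7104  11.3679  8.6901]
a=μᵀp=1.659894  b=𝟙ᵀp=11.229346  c=𝟙ᵀq=103.134793  D=ac−b²=45.094630
λ₁=(c·0.136−b)/D = (103.134793·0.136−11.229346)/45.094630 = 0.062025
λ₂=(a−b·0.136)/D = (1.659894−11.229346·0.136)/45.094630 = 0.002943
w* = 0.062025·p + 0.002943·q:
  w_0 = 0.062025·1.1561 + 0.002943·9.7170 = 0.1003  (Unilever)
  w_1 = 0.062025·1.7596 + 0.002943·19.4788 = 0.1665  (Alcoa)
  w_2 = 0.062025·1.3047 + 0.002943·19.3808 = 0.1380  (GE)
  w_3 = 0.062025·0.2620 + 0.002943·18.7898 = 0.0715  (Visa)
  w_4 = 0.062025·1.7041 + 0.002943·15.7104 = 0.1519  (Lockheed)
  w_5 = 0.062025·2.2782 + 0.002943·11.3679 = 0.1748  (Intel)
  w_6 = 0.062025·2.7648 + 0.002943·8.6901 = 0.1971  (JPMorgan)
Σw_i=1.0000  μᵀw=0.1360
σ²=wᵀΣw=λ₁·μ_p+λ₂ = 0.062025·0.136 + 0.002943 = 0.011378 ≈ 0.0114


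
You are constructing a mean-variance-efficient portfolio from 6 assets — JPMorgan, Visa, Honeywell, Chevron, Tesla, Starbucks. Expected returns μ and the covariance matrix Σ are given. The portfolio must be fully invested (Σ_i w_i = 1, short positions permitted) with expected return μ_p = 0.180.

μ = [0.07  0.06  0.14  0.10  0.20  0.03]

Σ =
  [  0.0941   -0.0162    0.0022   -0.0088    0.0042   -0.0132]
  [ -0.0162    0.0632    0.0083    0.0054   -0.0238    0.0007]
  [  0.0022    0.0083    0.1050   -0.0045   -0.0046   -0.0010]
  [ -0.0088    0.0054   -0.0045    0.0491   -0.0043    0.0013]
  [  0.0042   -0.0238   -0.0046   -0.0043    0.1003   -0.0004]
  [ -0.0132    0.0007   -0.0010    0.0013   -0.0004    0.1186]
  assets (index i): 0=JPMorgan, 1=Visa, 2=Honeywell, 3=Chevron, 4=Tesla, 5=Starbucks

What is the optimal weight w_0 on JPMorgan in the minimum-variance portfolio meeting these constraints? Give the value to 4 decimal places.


g=Σ⁻¹μ = [1.1867  1.8219  1.3818  2.3887  2.5439  0.3683]
h=Σ⁻¹𝟙 = [17.2189  23.0551  9.1262  22.9015  16.1604  10.0925]
a=μᵀg=1.144528  b=𝟙ᵀg=9.691297  c=𝟙ᵀh=98.554558  D=ac−b²=18.877190
λ₁=(c·0.180−b)/D = (98.554558·0.180−9.691297)/18.877190 = 0.426362
λ₂=(a−b·0.180)/D = (1.144528−9.691297·0.180)/18.877190 = -0.031779
w* = 0.426362·g + -0.031779·h:
  w_0 = 0.426362·1.1867 + -0.031779·17.2189 = -0.0412  (JPMorgan)
  w_1 = 0.426362·1.8219 + -0.031779·23.0551 = 0.0441  (Visa)
  w_2 = 0.426362·1.3818 + -0.031779·9.1262 = 0.2991  (Honeywell)
  w_3 = 0.426362·2.3887 + -0.031779·22.9015 = 0.2906  (Chevron)
  w_4 = 0.426362·2.5439 + -0.031779·16.1604 = 0.5711  (Tesla)
  w_5 = 0.426362·0.3683 + -0.031779·10.0925 = -0.1637  (Starbucks)
Σw_i=1.0000  μᵀw=0.1800
σ²=wᵀΣw=λ₁·μ_p+λ₂ = 0.426362·0.180 + -0.031779 = 0.044966 ≈ 0.0450

-0.0412


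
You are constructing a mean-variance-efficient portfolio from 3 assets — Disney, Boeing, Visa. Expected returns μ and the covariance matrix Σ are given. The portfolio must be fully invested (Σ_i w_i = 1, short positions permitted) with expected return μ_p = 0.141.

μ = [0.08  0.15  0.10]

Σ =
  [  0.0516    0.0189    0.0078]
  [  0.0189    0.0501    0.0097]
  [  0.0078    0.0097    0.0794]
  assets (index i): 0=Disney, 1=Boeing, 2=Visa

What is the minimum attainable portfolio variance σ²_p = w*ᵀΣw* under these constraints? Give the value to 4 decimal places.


u=Σ⁻¹μ = [0.4435  2.6541  0.8916]
v=Σ⁻¹𝟙 = [13.1005  13.1395  9.7023]
a=μᵀu=0.522754  b=𝟙ᵀu=3.989193  c=𝟙ᵀv=35.942290  D=ac−b²=2.875313
λ₁=(c·0.141−b)/D = (35.942290·0.141−3.989193)/2.875313 = 0.375149
λ₂=(a−b·0.141)/D = (0.522754−3.989193·0.141)/2.875313 = -0.013815
w* = 0.375149·u + -0.013815·v:
  w_0 = 0.375149·0.4435 + -0.013815·13.1005 = -0.0146  (Disney)
  w_1 = 0.375149·2.6541 + -0.013815·13.1395 = 0.8142  (Boeing)
  w_2 = 0.375149·0.8916 + -0.013815·9.7023 = 0.2005  (Visa)
Σw_i=1.0000  μᵀw=0.1410
σ²=wᵀΣw=λ₁·μ_p+λ₂ = 0.375149·0.141 + -0.013815 = 0.039081 ≈ 0.0391

0.0391


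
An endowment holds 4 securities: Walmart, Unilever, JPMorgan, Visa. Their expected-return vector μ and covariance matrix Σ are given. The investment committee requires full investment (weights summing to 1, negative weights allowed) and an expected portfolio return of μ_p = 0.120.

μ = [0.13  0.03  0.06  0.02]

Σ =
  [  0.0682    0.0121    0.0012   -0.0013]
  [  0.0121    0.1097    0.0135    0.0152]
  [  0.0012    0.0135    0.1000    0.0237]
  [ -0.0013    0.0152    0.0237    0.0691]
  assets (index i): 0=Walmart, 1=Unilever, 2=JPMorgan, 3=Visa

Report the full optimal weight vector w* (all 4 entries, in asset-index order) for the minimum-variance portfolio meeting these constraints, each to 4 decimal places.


0.8325  -0.0470  0.2223  -0.0078

u=Σ⁻¹μ = [1.9034  -0.0235  0.5464  0.1430]
v=Σ⁻¹𝟙 = [13.8401  5.2211  6.4326  11.3774]
a=μᵀu=0.282389  b=𝟙ᵀu=2.569354  c=𝟙ᵀv=36.871260  D=ac−b²=3.810440
λ₁=(c·0.120−b)/D = (36.871260·0.120−2.569354)/3.810440 = 0.486872
λ₂=(a−b·0.120)/D = (0.282389−2.569354·0.120)/3.810440 = -0.006806
w* = 0.486872·u + -0.006806·v:
  w_0 = 0.486872·1.9034 + -0.006806·13.8401 = 0.8325  (Walmart)
  w_1 = 0.486872·-0.0235 + -0.006806·5.2211 = -0.0470  (Unilever)
  w_2 = 0.486872·0.5464 + -0.006806·6.4326 = 0.2223  (JPMorgan)
  w_3 = 0.486872·0.1430 + -0.006806·11.3774 = -0.0078  (Visa)
Σw_i=1.0000  μᵀw=0.1200
σ²=wᵀΣw=λ₁·μ_p+λ₂ = 0.486872·0.120 + -0.006806 = 0.051619 ≈ 0.0516


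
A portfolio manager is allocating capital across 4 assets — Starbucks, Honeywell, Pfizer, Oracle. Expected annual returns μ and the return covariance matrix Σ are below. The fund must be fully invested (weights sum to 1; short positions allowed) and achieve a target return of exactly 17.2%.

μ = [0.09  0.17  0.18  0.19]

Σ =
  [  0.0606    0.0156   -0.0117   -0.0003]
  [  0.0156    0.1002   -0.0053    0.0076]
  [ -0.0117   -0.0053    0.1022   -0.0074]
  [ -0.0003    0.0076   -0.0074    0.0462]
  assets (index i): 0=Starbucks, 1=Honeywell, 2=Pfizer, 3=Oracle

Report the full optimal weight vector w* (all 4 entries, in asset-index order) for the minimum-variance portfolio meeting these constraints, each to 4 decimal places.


g=Σ⁻¹μ = [1.6360  1.2393  2.3235  4.2915]
h=Σ⁻¹𝟙 = [17.6777  6.2169  13.7924  22.9463]
a=μᵀg=1.591538  b=𝟙ᵀg=9.490296  c=𝟙ᵀh=60.633325  D=ac−b²=6.434511
λ₁=(c·0.172−b)/D = (60.633325·0.172−9.490296)/6.434511 = 0.145875
λ₂=(a−b·0.172)/D = (1.591538−9.490296·0.172)/6.434511 = -0.006340
w* = 0.145875·g + -0.006340·h:
  w_0 = 0.145875·1.6360 + -0.006340·17.6777 = 0.1266  (Starbucks)
  w_1 = 0.145875·1.2393 + -0.006340·6.2169 = 0.1414  (Honeywell)
  w_2 = 0.145875·2.3235 + -0.006340·13.7924 = 0.2515  (Pfizer)
  w_3 = 0.145875·4.2915 + -0.006340·22.9463 = 0.4805  (Oracle)
Σw_i=1.0000  μᵀw=0.1720
σ²=wᵀΣw=λ₁·μ_p+λ₂ = 0.145875·0.172 + -0.006340 = 0.018751 ≈ 0.0188

0.1266  0.1414  0.2515  0.4805


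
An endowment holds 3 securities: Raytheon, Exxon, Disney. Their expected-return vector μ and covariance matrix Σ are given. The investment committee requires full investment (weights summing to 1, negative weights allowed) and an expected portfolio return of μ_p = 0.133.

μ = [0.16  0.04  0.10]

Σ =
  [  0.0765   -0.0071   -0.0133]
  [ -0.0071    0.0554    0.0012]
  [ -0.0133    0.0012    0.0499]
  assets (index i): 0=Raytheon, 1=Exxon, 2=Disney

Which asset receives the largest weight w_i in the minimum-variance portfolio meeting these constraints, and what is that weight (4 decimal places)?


Raytheon (0.5433)

x=Σ⁻¹μ = [2.6517  1.0037  2.6866]
y=Σ⁻¹𝟙 = [19.2172  19.9788  24.6816]
a=μᵀx=0.733091  b=𝟙ᵀx=6.342066  c=𝟙ᵀy=63.877612  D=ac−b²=6.606300
λ₁=(c·0.133−b)/D = (63.877612·0.133−6.342066)/6.606300 = 0.326000
λ₂=(a−b·0.133)/D = (0.733091−6.342066·0.133)/6.606300 = -0.016712
w* = 0.326000·x + -0.016712·y:
  w_0 = 0.326000·2.6517 + -0.016712·19.2172 = 0.5433  (Raytheon)
  w_1 = 0.326000·1.0037 + -0.016712·19.9788 = -0.0067  (Exxon)
  w_2 = 0.326000·2.6866 + -0.016712·24.6816 = 0.4634  (Disney)
Σw_i=1.0000  μᵀw=0.1330
σ²=wᵀΣw=λ₁·μ_p+λ₂ = 0.326000·0.133 + -0.016712 = 0.026646 ≈ 0.0266


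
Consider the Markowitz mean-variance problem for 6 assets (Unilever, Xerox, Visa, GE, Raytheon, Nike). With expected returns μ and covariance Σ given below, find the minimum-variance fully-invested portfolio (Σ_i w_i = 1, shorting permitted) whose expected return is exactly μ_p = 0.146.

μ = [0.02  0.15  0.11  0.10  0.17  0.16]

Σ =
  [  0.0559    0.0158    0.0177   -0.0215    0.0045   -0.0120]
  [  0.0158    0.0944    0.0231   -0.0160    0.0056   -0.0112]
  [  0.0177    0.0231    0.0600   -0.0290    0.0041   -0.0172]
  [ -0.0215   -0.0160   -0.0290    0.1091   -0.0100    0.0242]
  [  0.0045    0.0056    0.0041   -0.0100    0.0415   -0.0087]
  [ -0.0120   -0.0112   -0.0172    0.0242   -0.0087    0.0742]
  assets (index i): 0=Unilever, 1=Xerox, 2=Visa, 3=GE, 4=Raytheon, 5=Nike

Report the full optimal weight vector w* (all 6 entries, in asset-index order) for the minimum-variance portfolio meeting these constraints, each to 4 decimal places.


p=Σ⁻¹μ = [0.0353  1.2853  2.6295  1.5734  4.6673  2.9997]
q=Σ⁻¹𝟙 = [18.2036  6.0272  21.1786  17.4017  27.5601  19.7961]
a=μᵀp=1.913489  b=𝟙ᵀp=13.190548  c=𝟙ᵀq=110.167179  D=ac−b²=36.813115
λ₁=(c·0.146−b)/D = (110.167179·0.146−13.190548)/36.813115 = 0.078609
λ₂=(a−b·0.146)/D = (1.913489−13.190548·0.146)/36.813115 = -0.000335
w* = 0.078609·p + -0.000335·q:
  w_0 = 0.078609·0.0353 + -0.000335·18.2036 = -0.0033  (Unilever)
  w_1 = 0.078609·1.2853 + -0.000335·6.0272 = 0.0990  (Xerox)
  w_2 = 0.078609·2.6295 + -0.000335·21.1786 = 0.1996  (Visa)
  w_3 = 0.078609·1.5734 + -0.000335·17.4017 = 0.1179  (GE)
  w_4 = 0.078609·4.6673 + -0.000335·27.5601 = 0.3577  (Raytheon)
  w_5 = 0.078609·2.9997 + -0.000335·19.7961 = 0.2292  (Nike)
Σw_i=1.0000  μᵀw=0.1460
σ²=wᵀΣw=λ₁·μ_p+λ₂ = 0.078609·0.146 + -0.000335 = 0.011142 ≈ 0.0111

-0.0033  0.0990  0.1996  0.1179  0.3577  0.2292


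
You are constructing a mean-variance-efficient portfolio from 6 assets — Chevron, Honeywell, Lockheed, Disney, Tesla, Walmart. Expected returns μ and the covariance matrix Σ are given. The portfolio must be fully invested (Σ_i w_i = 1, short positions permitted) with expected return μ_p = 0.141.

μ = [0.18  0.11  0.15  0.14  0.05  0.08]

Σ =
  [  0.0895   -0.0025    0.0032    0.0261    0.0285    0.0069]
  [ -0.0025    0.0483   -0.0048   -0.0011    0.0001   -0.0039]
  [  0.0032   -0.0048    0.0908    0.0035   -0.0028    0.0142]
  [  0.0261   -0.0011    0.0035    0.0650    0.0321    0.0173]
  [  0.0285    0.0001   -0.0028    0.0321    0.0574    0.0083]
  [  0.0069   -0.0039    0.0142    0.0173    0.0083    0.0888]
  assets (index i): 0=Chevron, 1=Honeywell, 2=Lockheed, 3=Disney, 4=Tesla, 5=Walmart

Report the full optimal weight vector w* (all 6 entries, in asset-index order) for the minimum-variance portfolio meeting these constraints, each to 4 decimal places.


0.2115  0.3633  0.2078  0.2090  -0.0622  0.0706

g=Σ⁻¹μ = [1.7969  2.5990  1.5683  1.7887  -1.0029  0.3699]
h=Σ⁻¹𝟙 = [5.7735  22.8316  10.8933  5.3537  10.8941  8.0122]
a=μᵀg=1.074445  b=𝟙ᵀg=7.119891  c=𝟙ᵀh=63.758333  D=ac−b²=17.812003
λ₁=(c·0.141−b)/D = (63.758333·0.141−7.119891)/17.812003 = 0.104987
λ₂=(a−b·0.141)/D = (1.074445−7.119891·0.141)/17.812003 = 0.003960
w* = 0.104987·g + 0.003960·h:
  w_0 = 0.104987·1.7969 + 0.003960·5.7735 = 0.2115  (Chevron)
  w_1 = 0.104987·2.5990 + 0.003960·22.8316 = 0.3633  (Honeywell)
  w_2 = 0.104987·1.5683 + 0.003960·10.8933 = 0.2078  (Lockheed)
  w_3 = 0.104987·1.7887 + 0.003960·5.3537 = 0.2090  (Disney)
  w_4 = 0.104987·-1.0029 + 0.003960·10.8941 = -0.0622  (Tesla)
  w_5 = 0.104987·0.3699 + 0.003960·8.0122 = 0.0706  (Walmart)
Σw_i=1.0000  μᵀw=0.1410
σ²=wᵀΣw=λ₁·μ_p+λ₂ = 0.104987·0.141 + 0.003960 = 0.018764 ≈ 0.0188


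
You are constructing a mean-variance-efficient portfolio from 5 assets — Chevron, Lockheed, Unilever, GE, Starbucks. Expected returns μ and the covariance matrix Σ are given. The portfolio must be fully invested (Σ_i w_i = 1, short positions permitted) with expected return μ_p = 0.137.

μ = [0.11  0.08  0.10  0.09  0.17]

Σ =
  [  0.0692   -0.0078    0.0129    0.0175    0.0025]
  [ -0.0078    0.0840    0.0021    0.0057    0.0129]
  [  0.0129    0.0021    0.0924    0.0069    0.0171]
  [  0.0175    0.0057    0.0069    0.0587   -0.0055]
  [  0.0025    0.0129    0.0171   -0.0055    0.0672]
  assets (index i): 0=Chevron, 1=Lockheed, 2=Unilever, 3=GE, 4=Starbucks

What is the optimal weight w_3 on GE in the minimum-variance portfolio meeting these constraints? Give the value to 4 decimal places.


0.2003

x=Σ⁻¹μ = [1.1721  0.5971  0.3661  1.3063  2.3853]
y=Σ⁻¹𝟙 = [10.6706  9.9751  5.8578  13.3377  12.1701]
a=μᵀx=0.736374  b=𝟙ᵀx=5.826873  c=𝟙ᵀy=52.011363  D=ac−b²=4.347382
λ₁=(c·0.137−b)/D = (52.011363·0.137−5.826873)/4.347382 = 0.298728
λ₂=(a−b·0.137)/D = (0.736374−5.826873·0.137)/4.347382 = -0.014240
w* = 0.298728·x + -0.014240·y:
  w_0 = 0.298728·1.1721 + -0.014240·10.6706 = 0.1982  (Chevron)
  w_1 = 0.298728·0.5971 + -0.014240·9.9751 = 0.0363  (Lockheed)
  w_2 = 0.298728·0.3661 + -0.014240·5.8578 = 0.0259  (Unilever)
  w_3 = 0.298728·1.3063 + -0.014240·13.3377 = 0.2003  (GE)
  w_4 = 0.298728·2.3853 + -0.014240·12.1701 = 0.5392  (Starbucks)
Σw_i=1.0000  μᵀw=0.1370
σ²=wᵀΣw=λ₁·μ_p+λ₂ = 0.298728·0.137 + -0.014240 = 0.026686 ≈ 0.0267


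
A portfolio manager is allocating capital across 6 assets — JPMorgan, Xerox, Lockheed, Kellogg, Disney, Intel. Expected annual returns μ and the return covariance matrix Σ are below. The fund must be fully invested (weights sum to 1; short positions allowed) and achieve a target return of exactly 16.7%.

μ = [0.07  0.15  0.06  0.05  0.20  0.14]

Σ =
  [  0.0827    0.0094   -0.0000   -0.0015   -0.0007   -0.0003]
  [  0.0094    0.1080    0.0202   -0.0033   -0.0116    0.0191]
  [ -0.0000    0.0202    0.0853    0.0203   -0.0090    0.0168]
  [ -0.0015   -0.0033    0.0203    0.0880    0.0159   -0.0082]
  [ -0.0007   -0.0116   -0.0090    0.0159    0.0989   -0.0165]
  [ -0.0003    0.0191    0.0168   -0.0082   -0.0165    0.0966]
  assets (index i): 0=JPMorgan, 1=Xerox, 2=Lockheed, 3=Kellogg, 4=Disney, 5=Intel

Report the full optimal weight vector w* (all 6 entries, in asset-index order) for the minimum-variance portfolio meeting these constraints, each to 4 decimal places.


g=Σ⁻¹μ = [0.7345  1.2594  0.2825  0.2733  2.4223  1.5904]
h=Σ⁻¹𝟙 = [11.6471  6.5763  7.1938  8.9815  11.9509  10.6405]
a=μᵀg=0.978038  b=𝟙ᵀg=6.562287  c=𝟙ᵀh=56.990031  D=ac−b²=12.674818
λ₁=(c·0.167−b)/D = (56.990031·0.167−6.562287)/12.674818 = 0.233143
λ₂=(a−b·0.167)/D = (0.978038−6.562287·0.167)/12.674818 = -0.009299
w* = 0.233143·g + -0.009299·h:
  w_0 = 0.233143·0.7345 + -0.009299·11.6471 = 0.0629  (JPMorgan)
  w_1 = 0.233143·1.2594 + -0.009299·6.5763 = 0.2325  (Xerox)
  w_2 = 0.233143·0.2825 + -0.009299·7.1938 = -0.0010  (Lockheed)
  w_3 = 0.233143·0.2733 + -0.009299·8.9815 = -0.0198  (Kellogg)
  w_4 = 0.233143·2.4223 + -0.009299·11.9509 = 0.4536  (Disney)
  w_5 = 0.233143·1.5904 + -0.009299·10.6405 = 0.2718  (Intel)
Σw_i=1.0000  μᵀw=0.1670
σ²=wᵀΣw=λ₁·μ_p+λ₂ = 0.233143·0.167 + -0.009299 = 0.029636 ≈ 0.0296

0.0629  0.2325  -0.0010  -0.0198  0.4536  0.2718


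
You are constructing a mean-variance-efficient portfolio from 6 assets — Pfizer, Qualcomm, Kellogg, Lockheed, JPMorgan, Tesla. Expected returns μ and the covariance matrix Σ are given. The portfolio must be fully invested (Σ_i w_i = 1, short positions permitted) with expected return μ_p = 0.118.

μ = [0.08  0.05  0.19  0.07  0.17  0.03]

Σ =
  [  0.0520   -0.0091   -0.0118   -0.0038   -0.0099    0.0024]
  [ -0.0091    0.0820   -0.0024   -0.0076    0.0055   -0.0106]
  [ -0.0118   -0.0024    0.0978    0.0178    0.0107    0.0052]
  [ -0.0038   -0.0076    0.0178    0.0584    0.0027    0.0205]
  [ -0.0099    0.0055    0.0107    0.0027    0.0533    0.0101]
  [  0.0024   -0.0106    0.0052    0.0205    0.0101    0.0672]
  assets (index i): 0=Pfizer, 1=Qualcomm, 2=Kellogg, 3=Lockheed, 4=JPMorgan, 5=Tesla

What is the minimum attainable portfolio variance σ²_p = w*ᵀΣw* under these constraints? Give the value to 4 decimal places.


0.0119

g=Σ⁻¹μ = [2.8009  0.7798  1.7904  0.9431  3.3081  -0.4540]
h=Σ⁻¹𝟙 = [28.3242  16.8563  8.9671  14.5441  18.1022  8.6768]
a=μᵀg=1.218009  b=𝟙ᵀg=9.168268  c=𝟙ᵀh=95.470772  D=ac−b²=32.227174
λ₁=(c·0.118−b)/D = (95.470772·0.118−9.168268)/32.227174 = 0.065078
λ₂=(a−b·0.118)/D = (1.218009−9.168268·0.118)/32.227174 = 0.004225
w* = 0.065078·g + 0.004225·h:
  w_0 = 0.065078·2.8009 + 0.004225·28.3242 = 0.3019  (Pfizer)
  w_1 = 0.065078·0.7798 + 0.004225·16.8563 = 0.1220  (Qualcomm)
  w_2 = 0.065078·1.7904 + 0.004225·8.9671 = 0.1544  (Kellogg)
  w_3 = 0.065078·0.9431 + 0.004225·14.5441 = 0.1228  (Lockheed)
  w_4 = 0.065078·3.3081 + 0.004225·18.1022 = 0.2918  (JPMorgan)
  w_5 = 0.065078·-0.4540 + 0.004225·8.6768 = 0.0071  (Tesla)
Σw_i=1.0000  μᵀw=0.1180
σ²=wᵀΣw=λ₁·μ_p+λ₂ = 0.065078·0.118 + 0.004225 = 0.011904 ≈ 0.0119


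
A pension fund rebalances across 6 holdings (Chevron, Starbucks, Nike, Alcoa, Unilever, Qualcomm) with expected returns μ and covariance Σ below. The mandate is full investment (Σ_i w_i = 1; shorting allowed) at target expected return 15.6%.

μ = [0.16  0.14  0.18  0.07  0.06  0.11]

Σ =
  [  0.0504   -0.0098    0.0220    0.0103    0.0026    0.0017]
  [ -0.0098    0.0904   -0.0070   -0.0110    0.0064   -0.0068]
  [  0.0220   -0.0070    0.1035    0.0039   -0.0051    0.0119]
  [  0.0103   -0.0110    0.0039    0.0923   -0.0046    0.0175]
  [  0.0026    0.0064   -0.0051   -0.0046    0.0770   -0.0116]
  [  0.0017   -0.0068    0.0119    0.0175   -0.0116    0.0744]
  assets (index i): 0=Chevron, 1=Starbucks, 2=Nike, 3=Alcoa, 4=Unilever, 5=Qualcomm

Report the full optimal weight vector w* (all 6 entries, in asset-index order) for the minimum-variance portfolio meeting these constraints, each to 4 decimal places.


0.4476  0.2783  0.1842  -0.0362  -0.0185  0.1445

x=Σ⁻¹μ = [2.9130  2.0501  1.1170  0.3955  0.8275  1.4566]
y=Σ⁻¹𝟙 = [17.1901  14.4338  5.7919  8.5095  14.1547  13.6462]
a=μᵀx=1.191715  b=𝟙ᵀx=8.759726  c=𝟙ᵀy=73.726225  D=ac−b²=11.127832
λ₁=(c·0.156−b)/D = (73.726225·0.156−8.759726)/11.127832 = 0.246370
λ₂=(a−b·0.156)/D = (1.191715−8.759726·0.156)/11.127832 = -0.015709
w* = 0.246370·x + -0.015709·y:
  w_0 = 0.246370·2.9130 + -0.015709·17.1901 = 0.4476  (Chevron)
  w_1 = 0.246370·2.0501 + -0.015709·14.4338 = 0.2783  (Starbucks)
  w_2 = 0.246370·1.1170 + -0.015709·5.7919 = 0.1842  (Nike)
  w_3 = 0.246370·0.3955 + -0.015709·8.5095 = -0.0362  (Alcoa)
  w_4 = 0.246370·0.8275 + -0.015709·14.1547 = -0.0185  (Unilever)
  w_5 = 0.246370·1.4566 + -0.015709·13.6462 = 0.1445  (Qualcomm)
Σw_i=1.0000  μᵀw=0.1560
σ²=wᵀΣw=λ₁·μ_p+λ₂ = 0.246370·0.156 + -0.015709 = 0.022725 ≈ 0.0227


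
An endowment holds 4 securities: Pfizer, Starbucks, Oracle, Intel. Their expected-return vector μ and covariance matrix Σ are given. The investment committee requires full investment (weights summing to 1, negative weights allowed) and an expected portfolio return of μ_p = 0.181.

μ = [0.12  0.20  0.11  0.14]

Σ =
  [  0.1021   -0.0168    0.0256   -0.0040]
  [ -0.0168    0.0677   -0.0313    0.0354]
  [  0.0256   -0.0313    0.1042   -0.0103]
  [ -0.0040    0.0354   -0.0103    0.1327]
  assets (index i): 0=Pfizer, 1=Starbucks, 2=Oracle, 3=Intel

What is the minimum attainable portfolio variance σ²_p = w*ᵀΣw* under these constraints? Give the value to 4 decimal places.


0.0340

x=Σ⁻¹μ = [1.3653  4.1287  1.9751  0.1481]
y=Σ⁻¹𝟙 = [10.0306  22.2060  14.1003  3.0088]
a=μᵀx=1.227565  b=𝟙ᵀx=7.617132  c=𝟙ᵀy=49.345686  D=ac−b²=2.554328
λ₁=(c·0.181−b)/D = (49.345686·0.181−7.617132)/2.554328 = 0.514592
λ₂=(a−b·0.181)/D = (1.227565−7.617132·0.181)/2.554328 = -0.059169
w* = 0.514592·x + -0.059169·y:
  w_0 = 0.514592·1.3653 + -0.059169·10.0306 = 0.1091  (Pfizer)
  w_1 = 0.514592·4.1287 + -0.059169·22.2060 = 0.8107  (Starbucks)
  w_2 = 0.514592·1.9751 + -0.059169·14.1003 = 0.1821  (Oracle)
  w_3 = 0.514592·0.1481 + -0.059169·3.0088 = -0.1018  (Intel)
Σw_i=1.0000  μᵀw=0.1810
σ²=wᵀΣw=λ₁·μ_p+λ₂ = 0.514592·0.181 + -0.059169 = 0.033973 ≈ 0.0340


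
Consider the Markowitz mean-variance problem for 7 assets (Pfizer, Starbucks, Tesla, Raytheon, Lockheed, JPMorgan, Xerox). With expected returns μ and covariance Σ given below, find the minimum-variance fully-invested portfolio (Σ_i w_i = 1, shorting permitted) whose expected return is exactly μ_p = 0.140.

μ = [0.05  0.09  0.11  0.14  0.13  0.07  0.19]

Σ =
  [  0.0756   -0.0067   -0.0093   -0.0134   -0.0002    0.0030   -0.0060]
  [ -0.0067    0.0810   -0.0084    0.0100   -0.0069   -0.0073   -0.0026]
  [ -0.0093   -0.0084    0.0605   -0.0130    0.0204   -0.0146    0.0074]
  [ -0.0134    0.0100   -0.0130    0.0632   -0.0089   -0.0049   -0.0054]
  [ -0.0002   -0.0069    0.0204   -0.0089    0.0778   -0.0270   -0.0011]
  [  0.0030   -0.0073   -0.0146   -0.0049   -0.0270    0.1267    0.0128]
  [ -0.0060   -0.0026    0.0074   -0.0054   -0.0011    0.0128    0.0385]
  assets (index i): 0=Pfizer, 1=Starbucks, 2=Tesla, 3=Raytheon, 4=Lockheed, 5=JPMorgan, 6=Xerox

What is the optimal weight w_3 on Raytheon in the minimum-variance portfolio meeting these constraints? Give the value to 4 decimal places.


0.2184

p=Σ⁻¹μ = [2.0689  1.4630  1.9882  3.6403  2.0772  0.8694  5.2550]
q=Σ⁻¹𝟙 = [24.2623  16.6174  23.0097  28.6658  16.4726  12.8513  26.6734]
a=μᵀp=2.292794  b=𝟙ᵀp=17.361936  c=𝟙ᵀq=148.552520  D=ac−b²=39.163442
λ₁=(c·0.140−b)/D = (148.552520·0.140−17.361936)/39.163442 = 0.087720
λ₂=(a−b·0.140)/D = (2.292794−17.361936·0.140)/39.163442 = -0.003521
w* = 0.087720·p + -0.003521·q:
  w_0 = 0.087720·2.0689 + -0.003521·24.2623 = 0.0961  (Pfizer)
  w_1 = 0.087720·1.4630 + -0.003521·16.6174 = 0.0698  (Starbucks)
  w_2 = 0.087720·1.9882 + -0.003521·23.0097 = 0.0934  (Tesla)
  w_3 = 0.087720·3.6403 + -0.003521·28.6658 = 0.2184  (Raytheon)
  w_4 = 0.087720·2.0772 + -0.003521·16.4726 = 0.1242  (Lockheed)
  w_5 = 0.087720·0.8694 + -0.003521·12.8513 = 0.0310  (JPMorgan)
  w_6 = 0.087720·5.2550 + -0.003521·26.6734 = 0.3671  (Xerox)
Σw_i=1.0000  μᵀw=0.1400
σ²=wᵀΣw=λ₁·μ_p+λ₂ = 0.087720·0.140 + -0.003521 = 0.008760 ≈ 0.0088


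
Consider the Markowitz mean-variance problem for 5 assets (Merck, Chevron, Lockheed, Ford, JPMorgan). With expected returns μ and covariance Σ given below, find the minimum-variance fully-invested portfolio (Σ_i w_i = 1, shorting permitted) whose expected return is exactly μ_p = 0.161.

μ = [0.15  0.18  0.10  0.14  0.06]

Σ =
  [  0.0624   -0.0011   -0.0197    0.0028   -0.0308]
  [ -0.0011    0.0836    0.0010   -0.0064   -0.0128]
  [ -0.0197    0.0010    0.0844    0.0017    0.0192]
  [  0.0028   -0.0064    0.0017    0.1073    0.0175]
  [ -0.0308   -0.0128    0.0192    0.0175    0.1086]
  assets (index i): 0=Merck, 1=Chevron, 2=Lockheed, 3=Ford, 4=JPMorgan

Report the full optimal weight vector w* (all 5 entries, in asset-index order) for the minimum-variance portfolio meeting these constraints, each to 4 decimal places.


p=Σ⁻¹μ = [3.6115  2.4794  1.6582  1.1041  1.3979]
q=Σ⁻¹𝟙 = [28.1506  15.0149  14.6275  6.7557  15.2869]
a=μᵀp=1.392276  b=𝟙ᵀp=10.251036  c=𝟙ᵀq=79.835606  D=ac−b²=6.069468
λ₁=(c·0.161−b)/D = (79.835606·0.161−10.251036)/6.069468 = 0.428785
λ₂=(a−b·0.161)/D = (1.392276−10.251036·0.161)/6.069468 = -0.042531
w* = 0.428785·p + -0.042531·q:
  w_0 = 0.428785·3.6115 + -0.042531·28.1506 = 0.3513  (Merck)
  w_1 = 0.428785·2.4794 + -0.042531·15.0149 = 0.4245  (Chevron)
  w_2 = 0.428785·1.6582 + -0.042531·14.6275 = 0.0889  (Lockheed)
  w_3 = 0.428785·1.1041 + -0.042531·6.7557 = 0.1861  (Ford)
  w_4 = 0.428785·1.3979 + -0.042531·15.2869 = -0.0508  (JPMorgan)
Σw_i=1.0000  μᵀw=0.1610
σ²=wᵀΣw=λ₁·μ_p+λ₂ = 0.428785·0.161 + -0.042531 = 0.026503 ≈ 0.0265

0.3513  0.4245  0.0889  0.1861  -0.0508


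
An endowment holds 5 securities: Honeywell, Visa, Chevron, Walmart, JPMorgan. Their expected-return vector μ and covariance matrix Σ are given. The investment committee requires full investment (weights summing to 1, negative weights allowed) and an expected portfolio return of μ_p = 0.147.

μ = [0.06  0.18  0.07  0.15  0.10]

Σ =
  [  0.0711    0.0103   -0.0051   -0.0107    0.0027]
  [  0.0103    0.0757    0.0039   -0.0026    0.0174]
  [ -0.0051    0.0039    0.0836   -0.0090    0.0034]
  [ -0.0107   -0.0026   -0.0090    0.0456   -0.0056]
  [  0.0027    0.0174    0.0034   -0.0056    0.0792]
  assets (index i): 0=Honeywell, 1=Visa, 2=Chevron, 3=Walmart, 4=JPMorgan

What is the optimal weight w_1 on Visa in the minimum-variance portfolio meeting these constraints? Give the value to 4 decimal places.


x=Σ⁻¹μ = [1.2038  2.0602  1.2100  4.0515  1.0035]
y=Σ⁻¹𝟙 = [18.2273  8.3060  15.5676  31.1920  11.7173]
a=μᵀx=1.235830  b=𝟙ᵀx=9.528970  c=𝟙ᵀy=85.010140  D=ac−b²=14.256829
λ₁=(c·0.147−b)/D = (85.010140·0.147−9.528970)/14.256829 = 0.208147
λ₂=(a−b·0.147)/D = (1.235830−9.528970·0.147)/14.256829 = -0.011568
w* = 0.208147·x + -0.011568·y:
  w_0 = 0.208147·1.2038 + -0.011568·18.2273 = 0.0397  (Honeywell)
  w_1 = 0.208147·2.0602 + -0.011568·8.3060 = 0.3327  (Visa)
  w_2 = 0.208147·1.2100 + -0.011568·15.5676 = 0.0718  (Chevron)
  w_3 = 0.208147·4.0515 + -0.011568·31.1920 = 0.4825  (Walmart)
  w_4 = 0.208147·1.0035 + -0.011568·11.7173 = 0.0733  (JPMorgan)
Σw_i=1.0000  μᵀw=0.1470
σ²=wᵀΣw=λ₁·μ_p+λ₂ = 0.208147·0.147 + -0.011568 = 0.019029 ≈ 0.0190

0.3327


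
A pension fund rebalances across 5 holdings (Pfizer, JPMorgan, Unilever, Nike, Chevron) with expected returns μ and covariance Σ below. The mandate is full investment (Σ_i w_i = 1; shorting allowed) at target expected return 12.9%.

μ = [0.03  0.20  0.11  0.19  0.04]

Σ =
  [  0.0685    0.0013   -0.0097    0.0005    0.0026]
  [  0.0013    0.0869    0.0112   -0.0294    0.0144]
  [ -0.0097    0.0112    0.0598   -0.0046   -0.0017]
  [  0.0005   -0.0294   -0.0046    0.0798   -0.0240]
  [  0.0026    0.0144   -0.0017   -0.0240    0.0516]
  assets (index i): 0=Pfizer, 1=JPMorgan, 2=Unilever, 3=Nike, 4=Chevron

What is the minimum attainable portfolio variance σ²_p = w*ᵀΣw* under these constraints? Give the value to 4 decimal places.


x=Σ⁻¹μ = [0.5167  3.1894  1.7035  4.2151  1.8757]
y=Σ⁻¹𝟙 = [15.8770  13.1697  19.6940  26.8531  28.0432]
a=μᵀx=1.716669  b=𝟙ᵀx=11.500421  c=𝟙ᵀy=103.637110  D=ac−b²=45.650932
λ₁=(c·0.129−b)/D = (103.637110·0.129−11.500421)/45.650932 = 0.040936
λ₂=(a−b·0.129)/D = (1.716669−11.500421·0.129)/45.650932 = 0.005106
w* = 0.040936·x + 0.005106·y:
  w_0 = 0.040936·0.5167 + 0.005106·15.8770 = 0.1022  (Pfizer)
  w_1 = 0.040936·3.1894 + 0.005106·13.1697 = 0.1978  (JPMorgan)
  w_2 = 0.040936·1.7035 + 0.005106·19.6940 = 0.1703  (Unilever)
  w_3 = 0.040936·4.2151 + 0.005106·26.8531 = 0.3097  (Nike)
  w_4 = 0.040936·1.8757 + 0.005106·28.0432 = 0.2200  (Chevron)
Σw_i=1.0000  μᵀw=0.1290
σ²=wᵀΣw=λ₁·μ_p+λ₂ = 0.040936·0.129 + 0.005106 = 0.010387 ≈ 0.0104

0.0104


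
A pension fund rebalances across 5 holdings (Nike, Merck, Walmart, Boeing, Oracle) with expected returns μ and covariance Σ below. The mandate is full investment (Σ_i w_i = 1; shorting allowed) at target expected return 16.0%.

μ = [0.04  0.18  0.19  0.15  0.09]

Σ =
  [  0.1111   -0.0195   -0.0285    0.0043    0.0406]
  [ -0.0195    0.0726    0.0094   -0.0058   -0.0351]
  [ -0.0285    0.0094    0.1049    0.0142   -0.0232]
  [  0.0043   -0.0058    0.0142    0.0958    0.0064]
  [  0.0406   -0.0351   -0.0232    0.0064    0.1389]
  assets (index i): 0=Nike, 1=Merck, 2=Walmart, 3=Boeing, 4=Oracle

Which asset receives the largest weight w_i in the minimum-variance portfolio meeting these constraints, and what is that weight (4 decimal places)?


x=Σ⁻¹μ = [0.8240  3.2844  1.8879  1.3482  1.4903]
y=Σ⁻¹𝟙 = [11.5149  21.2334  11.9672  8.7120  10.7968]
a=μᵀx=1.319221  b=𝟙ᵀx=8.834872  c=𝟙ᵀy=64.224187  D=ac−b²=6.670919
λ₁=(c·0.160−b)/D = (64.224187·0.160−8.834872)/6.670919 = 0.216012
λ₂=(a−b·0.160)/D = (1.319221−8.834872·0.160)/6.670919 = -0.014145
w* = 0.216012·x + -0.014145·y:
  w_0 = 0.216012·0.8240 + -0.014145·11.5149 = 0.0151  (Nike)
  w_1 = 0.216012·3.2844 + -0.014145·21.2334 = 0.4091  (Merck)
  w_2 = 0.216012·1.8879 + -0.014145·11.9672 = 0.2385  (Walmart)
  w_3 = 0.216012·1.3482 + -0.014145·8.7120 = 0.1680  (Boeing)
  w_4 = 0.216012·1.4903 + -0.014145·10.7968 = 0.1692  (Oracle)
Σw_i=1.0000  μᵀw=0.1600
σ²=wᵀΣw=λ₁·μ_p+λ₂ = 0.216012·0.160 + -0.014145 = 0.020417 ≈ 0.0204

Merck (0.4091)


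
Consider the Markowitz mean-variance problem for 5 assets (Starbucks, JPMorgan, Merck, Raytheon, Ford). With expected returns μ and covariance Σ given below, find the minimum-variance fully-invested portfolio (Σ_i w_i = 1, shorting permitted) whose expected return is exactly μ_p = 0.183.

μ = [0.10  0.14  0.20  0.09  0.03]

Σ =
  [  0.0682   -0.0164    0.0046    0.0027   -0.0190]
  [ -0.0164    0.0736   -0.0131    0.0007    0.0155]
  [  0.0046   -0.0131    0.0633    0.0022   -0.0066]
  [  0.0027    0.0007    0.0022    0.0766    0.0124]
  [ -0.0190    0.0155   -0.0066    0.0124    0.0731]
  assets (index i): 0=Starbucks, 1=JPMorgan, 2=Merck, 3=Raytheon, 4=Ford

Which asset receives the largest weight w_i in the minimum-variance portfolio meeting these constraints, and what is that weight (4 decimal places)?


u=Σ⁻¹μ = [2.0190  2.8845  3.6309  0.8922  0.5000]
v=Σ⁻¹𝟙 = [21.8082  18.5130  19.3611  9.0292  15.6392]
a=μᵀu=1.427216  b=𝟙ᵀu=9.926661  c=𝟙ᵀv=84.350678  D=ac−b²=21.848058
λ₁=(c·0.183−b)/D = (84.350678·0.183−9.926661)/21.848058 = 0.252174
λ₂=(a−b·0.183)/D = (1.427216−9.926661·0.183)/21.848058 = -0.017821
w* = 0.252174·u + -0.017821·v:
  w_0 = 0.252174·2.0190 + -0.017821·21.8082 = 0.1205  (Starbucks)
  w_1 = 0.252174·2.8845 + -0.017821·18.5130 = 0.3975  (JPMorgan)
  w_2 = 0.252174·3.6309 + -0.017821·19.3611 = 0.5706  (Merck)
  w_3 = 0.252174·0.8922 + -0.017821·9.0292 = 0.0641  (Raytheon)
  w_4 = 0.252174·0.5000 + -0.017821·15.6392 = -0.1526  (Ford)
Σw_i=1.0000  μᵀw=0.1830
σ²=wᵀΣw=λ₁·μ_p+λ₂ = 0.252174·0.183 + -0.017821 = 0.028326 ≈ 0.0283

Merck (0.5706)
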